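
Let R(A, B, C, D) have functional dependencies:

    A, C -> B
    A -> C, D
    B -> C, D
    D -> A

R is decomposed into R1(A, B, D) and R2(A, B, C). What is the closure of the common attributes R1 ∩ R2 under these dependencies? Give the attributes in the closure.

R1 ∩ R2 = {A, B}.
A → C, D applies, adding C, D
Closure: {A, B, C, D}.

A, B, C, D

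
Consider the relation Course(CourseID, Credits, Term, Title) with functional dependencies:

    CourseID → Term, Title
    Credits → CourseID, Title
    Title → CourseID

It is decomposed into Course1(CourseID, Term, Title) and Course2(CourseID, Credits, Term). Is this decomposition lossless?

Common attributes: Course1 ∩ Course2 = {CourseID, Term}.
Closure of {CourseID, Term}: CourseID → Term, Title applies, adding Title. So (CourseID, Term)⁺ = {CourseID, Term, Title}.
This closure contains every attribute of Course1, so Course1 ∩ Course2 → Course1. The join is lossless.

Yes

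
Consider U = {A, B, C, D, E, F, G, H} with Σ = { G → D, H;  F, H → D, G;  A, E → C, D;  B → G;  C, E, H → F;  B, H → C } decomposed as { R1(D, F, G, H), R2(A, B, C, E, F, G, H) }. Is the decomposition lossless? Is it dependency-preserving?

Lossless test: (F, G, H)⁺ = {D, F, G, H}, which contains all of one fragment — lossless.
Dependency preservation: the restricted closure of {A, E} across the fragments never reaches {C, D}, so A, E → C, D cannot be enforced without a join — not preserved.

lossless but not dependency-preserving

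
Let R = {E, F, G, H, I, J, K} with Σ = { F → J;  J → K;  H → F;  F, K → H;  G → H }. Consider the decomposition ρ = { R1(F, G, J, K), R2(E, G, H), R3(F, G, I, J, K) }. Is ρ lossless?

Chase test. Columns are E, F, G, H, I, J, K; row i has aⱼ where attribute j ∈ Ri, else bᵢⱼ.
Initial tableau (one row per fragment):
  row 1: b11 a2 a3 b14 b15 a6 a7
  row 2: a1 b22 a3 a4 b25 b26 b27
  row 3: b31 a2 a3 b34 a5 a6 a7
Rows 1 and 3 agree on F, K; apply F, K→H and equate their H entries.
Rows 1 and 2 agree on G; apply G→H and equate their H entries.
Rows 1 and 2 agree on H; apply H→F and equate their F entries.
Rows 1 and 2 agree on F; apply F→J and equate their J entries.
Rows 1 and 2 agree on J; apply J→K and equate their K entries.
No row becomes fully distinguished — the join is lossy.

No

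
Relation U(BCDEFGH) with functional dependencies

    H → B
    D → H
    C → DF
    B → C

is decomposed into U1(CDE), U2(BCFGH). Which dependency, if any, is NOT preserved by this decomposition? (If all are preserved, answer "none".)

none

H → B lies within U2.
D → H: restricted closure across fragments reaches H.
C → DF: restricted closure across fragments reaches DF.
B → C lies within U2.
Every dependency is enforceable on the fragments, so the decomposition is dependency-preserving.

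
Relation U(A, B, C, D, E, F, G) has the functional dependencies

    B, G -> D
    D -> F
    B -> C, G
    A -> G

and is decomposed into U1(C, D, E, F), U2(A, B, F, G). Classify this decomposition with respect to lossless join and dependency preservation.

Lossless test: (F)⁺ = {F}, which is a superkey of neither fragment — lossy.
Dependency preservation: the restricted closure of {B, G} across the fragments never reaches {D}, so B, G → D cannot be enforced without a join — not preserved.

lossy and not dependency-preserving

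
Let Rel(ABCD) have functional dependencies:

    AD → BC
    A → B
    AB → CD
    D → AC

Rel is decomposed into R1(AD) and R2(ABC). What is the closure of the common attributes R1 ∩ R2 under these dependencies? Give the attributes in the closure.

R1 ∩ R2 = {A}.
A → B applies, adding B
AB → CD applies, adding CD
Closure: {ABCD}.

ABCD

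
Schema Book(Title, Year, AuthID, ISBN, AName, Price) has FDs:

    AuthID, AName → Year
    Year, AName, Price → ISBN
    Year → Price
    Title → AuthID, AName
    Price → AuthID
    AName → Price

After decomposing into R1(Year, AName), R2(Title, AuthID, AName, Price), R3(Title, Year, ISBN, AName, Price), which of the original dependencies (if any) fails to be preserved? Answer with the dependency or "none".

AuthID, AName → Year: restricted closure across fragments reaches Year.
Year, AName, Price → ISBN lies within R3.
Year → Price lies within R3.
Title → AuthID, AName lies within R2.
Price → AuthID lies within R2.
AName → Price lies within R2.
Every dependency is enforceable on the fragments, so the decomposition is dependency-preserving.

none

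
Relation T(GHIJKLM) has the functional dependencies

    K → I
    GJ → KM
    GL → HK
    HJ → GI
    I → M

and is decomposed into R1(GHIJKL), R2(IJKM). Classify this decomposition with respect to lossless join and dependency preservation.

lossless and dependency-preserving

Lossless test: (IJK)⁺ = {IJKM}, which contains all of one fragment — lossless.
Dependency preservation: GJ → KM is not contained in any single fragment, but the restricted closure of its left-hand side across the fragments still reaches the right-hand side; the remaining FDs each lie inside some fragment. All dependencies are preserved.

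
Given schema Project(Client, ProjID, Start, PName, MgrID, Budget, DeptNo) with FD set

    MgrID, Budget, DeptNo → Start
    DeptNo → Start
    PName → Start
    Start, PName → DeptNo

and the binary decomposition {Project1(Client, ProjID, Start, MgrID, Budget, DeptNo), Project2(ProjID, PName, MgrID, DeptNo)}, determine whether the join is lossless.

No

Common attributes: Project1 ∩ Project2 = {ProjID, MgrID, DeptNo}.
Closure of {ProjID, MgrID, DeptNo}: DeptNo → Start applies, adding Start. So (ProjID, MgrID, DeptNo)⁺ = {ProjID, Start, MgrID, DeptNo}.
The closure contains neither all of Project1 = {Client, ProjID, Start, MgrID, Budget, DeptNo} nor all of Project2 = {ProjID, PName, MgrID, DeptNo}, so the common attributes are not a superkey of either fragment. The join is lossy.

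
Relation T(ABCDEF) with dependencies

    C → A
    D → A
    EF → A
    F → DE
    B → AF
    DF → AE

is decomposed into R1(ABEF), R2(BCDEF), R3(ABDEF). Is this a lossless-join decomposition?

Yes

Chase test. Columns are ABCDEF; row i has aⱼ where attribute j ∈ Ri, else bᵢⱼ.
Initial tableau (one row per fragment):
  row 1: a1 a2 b13 b14 a5 a6
  row 2: b21 a2 a3 a4 a5 a6
  row 3: a1 a2 b33 a4 a5 a6
Rows 2 and 3 agree on D; apply D→A and equate their A entries.
Rows 1 and 2 agree on F; apply F→DE and equate their DE entries.
Row 2 is now all distinguished symbols — the join is lossless.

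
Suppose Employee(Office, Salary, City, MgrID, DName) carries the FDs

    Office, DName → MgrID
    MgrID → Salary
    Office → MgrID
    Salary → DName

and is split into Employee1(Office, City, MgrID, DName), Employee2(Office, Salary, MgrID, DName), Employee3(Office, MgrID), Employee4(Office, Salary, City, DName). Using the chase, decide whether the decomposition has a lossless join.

Chase test. Columns are Office, Salary, City, MgrID, DName; row i has aⱼ where attribute j ∈ Employeei, else bᵢⱼ.
Initial tableau (one row per fragment):
  row 1: a1 b12 a3 a4 a5
  row 2: a1 a2 b23 a4 a5
  row 3: a1 b32 b33 a4 b35
  row 4: a1 a2 a3 b44 a5
Rows 1 and 4 agree on Office, DName; apply Office, DName→MgrID and equate their MgrID entries.
Rows 1 and 2 agree on MgrID; apply MgrID→Salary and equate their Salary entries.
Rows 1 and 3 agree on MgrID; apply MgrID→Salary and equate their Salary entries.
Rows 1 and 3 agree on Salary; apply Salary→DName and equate their DName entries.
Row 1 is now all distinguished symbols — the join is lossless.

Yes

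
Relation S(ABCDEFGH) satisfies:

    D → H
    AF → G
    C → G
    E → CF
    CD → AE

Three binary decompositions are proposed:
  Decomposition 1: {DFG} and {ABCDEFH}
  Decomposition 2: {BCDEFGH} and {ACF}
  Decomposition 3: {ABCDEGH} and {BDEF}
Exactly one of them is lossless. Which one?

Decomposition 3

Decomposition 1: common = {DF}, closure = {DFH} → lossy.
Decomposition 2: common = {CF}, closure = {CFG} → lossy.
Decomposition 3: common = {BDE}, closure = {ABCDEFGH} → lossless.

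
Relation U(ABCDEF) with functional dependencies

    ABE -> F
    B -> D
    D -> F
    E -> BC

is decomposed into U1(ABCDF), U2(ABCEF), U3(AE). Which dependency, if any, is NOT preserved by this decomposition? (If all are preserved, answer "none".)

ABE → F lies within U2.
B → D lies within U1.
D → F lies within U1.
E → BC lies within U2.
Every dependency is enforceable on the fragments, so the decomposition is dependency-preserving.

none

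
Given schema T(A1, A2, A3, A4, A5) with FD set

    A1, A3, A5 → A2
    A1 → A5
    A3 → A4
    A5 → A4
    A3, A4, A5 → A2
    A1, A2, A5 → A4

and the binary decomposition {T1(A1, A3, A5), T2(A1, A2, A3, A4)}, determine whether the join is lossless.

Common attributes: T1 ∩ T2 = {A1, A3}.
Closure of {A1, A3}: A1 → A5 applies, adding A5; A3 → A4 applies, adding A4; A3, A4, A5 → A2 applies, adding A2. So (A1, A3)⁺ = {A1, A2, A3, A4, A5}.
This closure contains every attribute of T1, so T1 ∩ T2 → T1. The join is lossless.

Yes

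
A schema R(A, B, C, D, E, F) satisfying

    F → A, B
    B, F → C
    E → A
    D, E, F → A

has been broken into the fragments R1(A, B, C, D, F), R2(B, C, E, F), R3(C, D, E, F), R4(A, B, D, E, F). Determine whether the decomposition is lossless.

Yes

Chase test. Columns are A, B, C, D, E, F; row i has aⱼ where attribute j ∈ Ri, else bᵢⱼ.
Initial tableau (one row per fragment):
  row 1: a1 a2 a3 a4 b15 a6
  row 2: b21 a2 a3 b24 a5 a6
  row 3: b31 b32 a3 a4 a5 a6
  row 4: a1 a2 b43 a4 a5 a6
Rows 1 and 2 agree on F; apply F→A, B and equate their A, B entries.
Rows 1 and 3 agree on F; apply F→A, B and equate their A, B entries.
Rows 1 and 4 agree on B, F; apply B, F→C and equate their C entries.
Row 3 is now all distinguished symbols — the join is lossless.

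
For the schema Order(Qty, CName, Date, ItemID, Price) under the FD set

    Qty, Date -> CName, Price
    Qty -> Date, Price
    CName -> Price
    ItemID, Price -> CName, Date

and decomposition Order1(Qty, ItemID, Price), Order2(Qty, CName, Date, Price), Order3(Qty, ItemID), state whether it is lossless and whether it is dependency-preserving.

Lossless test (chase): Rows 1 and 2 agree on Qty; apply Qty→Date, Price and equate their Date, Price entries. Rows 1 and 3 agree on Qty; apply Qty→Date, Price and equate their Date, Price entries. Rows 1 and 3 agree on ItemID, Price; apply ItemID, Price→CName, Date and equate their CName, Date entries. Rows 1 and 2 agree on Qty, Date; apply Qty, Date→CName, Price and equate their CName, Price entries. Row 1 is now all distinguished symbols — the join is lossless.
Dependency preservation: the restricted closure of {ItemID, Price} across the fragments never reaches {CName, Date}, so ItemID, Price → CName, Date cannot be enforced without a join — not preserved.

lossless but not dependency-preserving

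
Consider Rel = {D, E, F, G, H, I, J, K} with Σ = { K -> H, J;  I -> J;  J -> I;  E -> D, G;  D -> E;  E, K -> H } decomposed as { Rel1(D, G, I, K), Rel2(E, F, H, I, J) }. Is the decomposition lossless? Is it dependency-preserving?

Lossless test: (I)⁺ = {I, J}, which is a superkey of neither fragment — lossy.
Dependency preservation: the restricted closure of {K} across the fragments never reaches {H, J}, so K → H, J cannot be enforced without a join — not preserved.

lossy and not dependency-preserving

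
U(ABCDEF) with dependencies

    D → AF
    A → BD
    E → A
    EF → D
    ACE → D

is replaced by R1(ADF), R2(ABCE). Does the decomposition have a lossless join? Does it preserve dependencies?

Lossless test: (A)⁺ = {ABDF}, which contains all of one fragment — lossless.
Dependency preservation: A → BD; EF → D; ACE → D are not contained in any single fragment, but the restricted closure of each left-hand side across the fragments still reaches the right-hand side; the remaining FDs each lie inside some fragment. All dependencies are preserved.

lossless and dependency-preserving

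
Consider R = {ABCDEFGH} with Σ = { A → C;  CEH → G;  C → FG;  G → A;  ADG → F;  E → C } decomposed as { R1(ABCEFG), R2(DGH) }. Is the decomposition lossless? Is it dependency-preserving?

lossy but dependency-preserving

Lossless test: (G)⁺ = {ACFG}, which is a superkey of neither fragment — lossy.
Dependency preservation: CEH → G; ADG → F are not contained in any single fragment, but the restricted closure of each left-hand side across the fragments still reaches the right-hand side; the remaining FDs each lie inside some fragment. All dependencies are preserved.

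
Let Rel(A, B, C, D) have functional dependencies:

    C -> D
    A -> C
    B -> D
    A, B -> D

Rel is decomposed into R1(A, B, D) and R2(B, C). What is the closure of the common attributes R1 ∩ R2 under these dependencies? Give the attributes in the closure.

B, D

R1 ∩ R2 = {B}.
B → D applies, adding D
Closure: {B, D}.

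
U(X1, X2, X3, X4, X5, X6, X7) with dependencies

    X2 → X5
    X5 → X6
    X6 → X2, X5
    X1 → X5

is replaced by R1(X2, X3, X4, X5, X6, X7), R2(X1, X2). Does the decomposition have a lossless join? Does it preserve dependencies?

Lossless test: (X2)⁺ = {X2, X5, X6}, which is a superkey of neither fragment — lossy.
Dependency preservation: X1 → X5 is not contained in any single fragment, but the restricted closure of its left-hand side across the fragments still reaches the right-hand side; the remaining FDs each lie inside some fragment. All dependencies are preserved.

lossy but dependency-preserving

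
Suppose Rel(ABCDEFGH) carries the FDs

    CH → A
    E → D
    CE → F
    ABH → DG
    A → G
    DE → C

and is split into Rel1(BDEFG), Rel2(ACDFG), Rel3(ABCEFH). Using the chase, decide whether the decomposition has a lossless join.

Yes

Chase test. Columns are ABCDEFGH; row i has aⱼ where attribute j ∈ Reli, else bᵢⱼ.
Initial tableau (one row per fragment):
  row 1: b11 a2 b13 a4 a5 a6 a7 b18
  row 2: a1 b22 a3 a4 b25 a6 a7 b28
  row 3: a1 a2 a3 b34 a5 a6 b37 a8
Rows 1 and 3 agree on E; apply E→D and equate their D entries.
Rows 2 and 3 agree on A; apply A→G and equate their G entries.
Rows 1 and 3 agree on DE; apply DE→C and equate their C entries.
Row 3 is now all distinguished symbols — the join is lossless.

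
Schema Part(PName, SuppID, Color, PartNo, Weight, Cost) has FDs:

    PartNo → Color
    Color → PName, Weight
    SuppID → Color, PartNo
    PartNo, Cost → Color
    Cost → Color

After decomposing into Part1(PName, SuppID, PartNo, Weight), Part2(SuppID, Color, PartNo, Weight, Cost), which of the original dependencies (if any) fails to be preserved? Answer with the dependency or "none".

Color → PName, Weight

Check Color → PName, Weight: no single fragment contains all of {PName, Color, Weight}, and the restricted closure of {Color} across the fragments never reaches {PName, Weight}.
PartNo → Color is preserved.
SuppID → Color, PartNo is preserved.
PartNo, Cost → Color is preserved.
Cost → Color is preserved.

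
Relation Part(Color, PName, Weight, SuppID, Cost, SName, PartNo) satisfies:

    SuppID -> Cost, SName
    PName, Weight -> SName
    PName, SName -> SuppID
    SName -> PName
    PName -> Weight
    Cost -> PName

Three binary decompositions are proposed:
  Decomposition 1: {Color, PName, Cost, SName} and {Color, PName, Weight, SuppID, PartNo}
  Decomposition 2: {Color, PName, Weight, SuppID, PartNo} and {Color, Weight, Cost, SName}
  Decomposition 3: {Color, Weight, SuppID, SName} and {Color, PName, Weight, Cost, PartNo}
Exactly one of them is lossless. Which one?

Decomposition 1

Decomposition 1: common = {Color, PName}, closure = {Color, PName, Weight, SuppID, Cost, SName} → lossless.
Decomposition 2: common = {Color, Weight}, closure = {Color, Weight} → lossy.
Decomposition 3: common = {Color, Weight}, closure = {Color, Weight} → lossy.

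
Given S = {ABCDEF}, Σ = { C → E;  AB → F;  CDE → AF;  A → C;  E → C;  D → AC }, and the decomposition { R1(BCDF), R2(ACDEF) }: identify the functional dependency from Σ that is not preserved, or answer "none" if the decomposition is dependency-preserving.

AB → F

Check AB → F: no single fragment contains all of {ABF}, and the restricted closure of {AB} across the fragments never reaches {F}.
C → E is preserved.
CDE → AF is preserved.
A → C is preserved.
E → C is preserved.
D → AC is preserved.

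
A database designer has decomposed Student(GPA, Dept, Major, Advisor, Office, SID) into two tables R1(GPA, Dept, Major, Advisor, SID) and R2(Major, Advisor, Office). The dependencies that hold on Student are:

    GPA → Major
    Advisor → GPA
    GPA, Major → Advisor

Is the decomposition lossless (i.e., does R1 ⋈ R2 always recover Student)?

Common attributes: R1 ∩ R2 = {Major, Advisor}.
Closure of {Major, Advisor}: Advisor → GPA applies, adding GPA. So (Major, Advisor)⁺ = {GPA, Major, Advisor}.
The closure contains neither all of R1 = {GPA, Dept, Major, Advisor, SID} nor all of R2 = {Major, Advisor, Office}, so the common attributes are not a superkey of either fragment. The join is lossy.

No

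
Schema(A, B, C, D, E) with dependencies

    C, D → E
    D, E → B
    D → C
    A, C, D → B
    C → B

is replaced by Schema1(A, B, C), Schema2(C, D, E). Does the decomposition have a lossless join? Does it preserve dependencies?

Lossless test: (C)⁺ = {B, C}, which is a superkey of neither fragment — lossy.
Dependency preservation: D, E → B; A, C, D → B are not contained in any single fragment, but the restricted closure of each left-hand side across the fragments still reaches the right-hand side; the remaining FDs each lie inside some fragment. All dependencies are preserved.

lossy but dependency-preserving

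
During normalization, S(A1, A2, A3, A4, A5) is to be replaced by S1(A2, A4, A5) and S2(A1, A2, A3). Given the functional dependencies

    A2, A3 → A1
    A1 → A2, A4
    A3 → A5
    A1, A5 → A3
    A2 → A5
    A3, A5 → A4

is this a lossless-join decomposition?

Common attributes: S1 ∩ S2 = {A2}.
Closure of {A2}: A2 → A5 applies, adding A5. So (A2)⁺ = {A2, A5}.
The closure contains neither all of S1 = {A2, A4, A5} nor all of S2 = {A1, A2, A3}, so the common attributes are not a superkey of either fragment. The join is lossy.

No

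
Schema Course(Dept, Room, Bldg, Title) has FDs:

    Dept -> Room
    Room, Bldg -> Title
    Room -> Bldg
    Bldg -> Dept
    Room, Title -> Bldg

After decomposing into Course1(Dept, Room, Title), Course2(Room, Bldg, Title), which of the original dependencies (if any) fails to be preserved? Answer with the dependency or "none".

Dept → Room lies within Course1.
Room, Bldg → Title lies within Course2.
Room → Bldg lies within Course2.
Bldg → Dept: restricted closure across fragments reaches Dept.
Room, Title → Bldg lies within Course2.
Every dependency is enforceable on the fragments, so the decomposition is dependency-preserving.

none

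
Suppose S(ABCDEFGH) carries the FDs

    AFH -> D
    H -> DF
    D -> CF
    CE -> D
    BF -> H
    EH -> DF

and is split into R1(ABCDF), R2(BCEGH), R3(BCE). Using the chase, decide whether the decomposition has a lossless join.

Chase test. Columns are ABCDEFGH; row i has aⱼ where attribute j ∈ Ri, else bᵢⱼ.
Initial tableau (one row per fragment):
  row 1: a1 a2 a3 a4 b15 a6 b17 b18
  row 2: b21 a2 a3 b24 a5 b26 a7 a8
  row 3: b31 a2 a3 b34 a5 b36 b37 b38
Rows 2 and 3 agree on CE; apply CE→D and equate their D entries.
Rows 2 and 3 agree on D; apply D→CF and equate their CF entries.
Rows 2 and 3 agree on BF; apply BF→H and equate their H entries.
No row becomes fully distinguished — the join is lossy.

No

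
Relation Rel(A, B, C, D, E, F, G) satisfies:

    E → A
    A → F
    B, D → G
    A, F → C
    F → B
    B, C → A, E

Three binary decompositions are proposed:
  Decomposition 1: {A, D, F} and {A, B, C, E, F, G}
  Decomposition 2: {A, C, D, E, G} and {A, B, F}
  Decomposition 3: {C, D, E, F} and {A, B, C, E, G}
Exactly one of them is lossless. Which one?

Decomposition 2

Decomposition 1: common = {A, F}, closure = {A, B, C, E, F} → lossy.
Decomposition 2: common = {A}, closure = {A, B, C, E, F} → lossless.
Decomposition 3: common = {C, E}, closure = {A, B, C, E, F} → lossy.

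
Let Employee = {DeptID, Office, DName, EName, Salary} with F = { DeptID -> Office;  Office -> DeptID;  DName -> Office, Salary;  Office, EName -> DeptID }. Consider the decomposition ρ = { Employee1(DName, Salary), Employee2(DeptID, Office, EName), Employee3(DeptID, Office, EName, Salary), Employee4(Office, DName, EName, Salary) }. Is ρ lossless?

Chase test. Columns are DeptID, Office, DName, EName, Salary; row i has aⱼ where attribute j ∈ Employeei, else bᵢⱼ.
Initial tableau (one row per fragment):
  row 1: b11 b12 a3 b14 a5
  row 2: a1 a2 b23 a4 b25
  row 3: a1 a2 b33 a4 a5
  row 4: b41 a2 a3 a4 a5
Rows 2 and 4 agree on Office; apply Office→DeptID and equate their DeptID entries.
Rows 1 and 4 agree on DName; apply DName→Office, Salary and equate their Office, Salary entries.
Rows 1 and 2 agree on Office; apply Office→DeptID and equate their DeptID entries.
Row 4 is now all distinguished symbols — the join is lossless.

Yes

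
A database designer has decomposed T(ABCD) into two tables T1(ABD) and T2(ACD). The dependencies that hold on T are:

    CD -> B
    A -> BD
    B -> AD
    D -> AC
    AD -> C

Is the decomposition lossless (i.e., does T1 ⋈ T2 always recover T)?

Yes

Common attributes: T1 ∩ T2 = {AD}.
Closure of {AD}: A → BD applies, adding B; D → AC applies, adding C. So (AD)⁺ = {ABCD}.
This closure contains every attribute of T1, so T1 ∩ T2 → T1. The join is lossless.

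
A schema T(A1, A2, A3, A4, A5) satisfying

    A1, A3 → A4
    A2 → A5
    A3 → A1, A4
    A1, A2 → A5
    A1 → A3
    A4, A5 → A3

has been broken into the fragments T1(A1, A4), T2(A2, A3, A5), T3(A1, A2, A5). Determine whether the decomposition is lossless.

Chase test. Columns are A1, A2, A3, A4, A5; row i has aⱼ where attribute j ∈ Ti, else bᵢⱼ.
Initial tableau (one row per fragment):
  row 1: a1 b12 b13 a4 b15
  row 2: b21 a2 a3 b24 a5
  row 3: a1 a2 b33 b34 a5
Rows 1 and 3 agree on A1; apply A1→A3 and equate their A3 entries.
Rows 1 and 3 agree on A1, A3; apply A1, A3→A4 and equate their A4 entries.
No row becomes fully distinguished — the join is lossy.

No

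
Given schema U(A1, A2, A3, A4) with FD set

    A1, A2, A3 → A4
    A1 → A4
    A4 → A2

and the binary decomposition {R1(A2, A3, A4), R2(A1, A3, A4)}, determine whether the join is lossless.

Yes

Common attributes: R1 ∩ R2 = {A3, A4}.
Closure of {A3, A4}: A4 → A2 applies, adding A2. So (A3, A4)⁺ = {A2, A3, A4}.
This closure contains every attribute of R1, so R1 ∩ R2 → R1. The join is lossless.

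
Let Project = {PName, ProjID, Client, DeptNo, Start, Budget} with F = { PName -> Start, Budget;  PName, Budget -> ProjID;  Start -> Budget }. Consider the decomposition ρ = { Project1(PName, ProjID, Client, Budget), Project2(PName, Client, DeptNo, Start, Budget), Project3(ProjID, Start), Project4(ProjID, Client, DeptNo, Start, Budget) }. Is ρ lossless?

Chase test. Columns are PName, ProjID, Client, DeptNo, Start, Budget; row i has aⱼ where attribute j ∈ Projecti, else bᵢⱼ.
Initial tableau (one row per fragment):
  row 1: a1 a2 a3 b14 b15 a6
  row 2: a1 b22 a3 a4 a5 a6
  row 3: b31 a2 b33 b34 a5 b36
  row 4: b41 a2 a3 a4 a5 a6
Rows 1 and 2 agree on PName; apply PName→Start, Budget and equate their Start, Budget entries.
Rows 1 and 2 agree on PName, Budget; apply PName, Budget→ProjID and equate their ProjID entries.
Rows 1 and 3 agree on Start; apply Start→Budget and equate their Budget entries.
Row 2 is now all distinguished symbols — the join is lossless.

Yes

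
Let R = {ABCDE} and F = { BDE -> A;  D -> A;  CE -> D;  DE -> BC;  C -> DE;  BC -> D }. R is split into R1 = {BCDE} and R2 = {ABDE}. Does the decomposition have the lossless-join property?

Yes

Common attributes: R1 ∩ R2 = {BDE}.
Closure of {BDE}: BDE → A applies, adding A; DE → BC applies, adding C. So (BDE)⁺ = {ABCDE}.
This closure contains every attribute of R1, so R1 ∩ R2 → R1. The join is lossless.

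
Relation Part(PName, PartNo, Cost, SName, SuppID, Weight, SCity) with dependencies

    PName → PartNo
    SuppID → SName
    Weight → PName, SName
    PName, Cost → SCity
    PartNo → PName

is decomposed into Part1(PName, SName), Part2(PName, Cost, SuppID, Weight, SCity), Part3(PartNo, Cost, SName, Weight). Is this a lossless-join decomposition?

Chase test. Columns are PName, PartNo, Cost, SName, SuppID, Weight, SCity; row i has aⱼ where attribute j ∈ Parti, else bᵢⱼ.
Initial tableau (one row per fragment):
  row 1: a1 b12 b13 a4 b15 b16 b17
  row 2: a1 b22 a3 b24 a5 a6 a7
  row 3: b31 a2 a3 a4 b35 a6 b37
Rows 1 and 2 agree on PName; apply PName→PartNo and equate their PartNo entries.
Rows 2 and 3 agree on Weight; apply Weight→PName, SName and equate their PName, SName entries.
Rows 2 and 3 agree on PName, Cost; apply PName, Cost→SCity and equate their SCity entries.
Rows 1 and 3 agree on PName; apply PName→PartNo and equate their PartNo entries.
Row 2 is now all distinguished symbols — the join is lossless.

Yes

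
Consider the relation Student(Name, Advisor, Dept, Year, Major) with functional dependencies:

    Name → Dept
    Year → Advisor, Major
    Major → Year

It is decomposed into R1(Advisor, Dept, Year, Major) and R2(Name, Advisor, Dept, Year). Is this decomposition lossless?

Common attributes: R1 ∩ R2 = {Advisor, Dept, Year}.
Closure of {Advisor, Dept, Year}: Year → Advisor, Major applies, adding Major. So (Advisor, Dept, Year)⁺ = {Advisor, Dept, Year, Major}.
This closure contains every attribute of R1, so R1 ∩ R2 → R1. The join is lossless.

Yes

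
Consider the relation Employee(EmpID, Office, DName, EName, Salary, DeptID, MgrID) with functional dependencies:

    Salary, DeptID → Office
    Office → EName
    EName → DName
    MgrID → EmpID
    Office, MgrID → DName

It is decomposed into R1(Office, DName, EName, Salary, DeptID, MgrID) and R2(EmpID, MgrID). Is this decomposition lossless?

Yes

Common attributes: R1 ∩ R2 = {MgrID}.
Closure of {MgrID}: MgrID → EmpID applies, adding EmpID. So (MgrID)⁺ = {EmpID, MgrID}.
This closure contains every attribute of R2, so R1 ∩ R2 → R2. The join is lossless.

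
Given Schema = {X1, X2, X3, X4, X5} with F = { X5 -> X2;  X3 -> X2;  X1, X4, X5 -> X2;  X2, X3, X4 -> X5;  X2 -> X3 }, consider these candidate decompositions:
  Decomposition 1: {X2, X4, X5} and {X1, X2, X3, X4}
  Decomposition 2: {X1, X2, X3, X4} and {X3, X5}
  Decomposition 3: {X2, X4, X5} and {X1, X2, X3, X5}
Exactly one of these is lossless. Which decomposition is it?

Decomposition 1

Decomposition 1: common = {X2, X4}, closure = {X2, X3, X4, X5} → lossless.
Decomposition 2: common = {X3}, closure = {X2, X3} → lossy.
Decomposition 3: common = {X2, X5}, closure = {X2, X3, X5} → lossy.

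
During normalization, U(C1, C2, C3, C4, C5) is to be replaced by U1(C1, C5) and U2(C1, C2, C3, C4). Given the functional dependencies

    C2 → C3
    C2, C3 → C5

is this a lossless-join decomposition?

No

Common attributes: U1 ∩ U2 = {C1}.
No dependency enlarges {C1}, so (C1)⁺ = {C1}.
The closure contains neither all of U1 = {C1, C5} nor all of U2 = {C1, C2, C3, C4}, so the common attributes are not a superkey of either fragment. The join is lossy.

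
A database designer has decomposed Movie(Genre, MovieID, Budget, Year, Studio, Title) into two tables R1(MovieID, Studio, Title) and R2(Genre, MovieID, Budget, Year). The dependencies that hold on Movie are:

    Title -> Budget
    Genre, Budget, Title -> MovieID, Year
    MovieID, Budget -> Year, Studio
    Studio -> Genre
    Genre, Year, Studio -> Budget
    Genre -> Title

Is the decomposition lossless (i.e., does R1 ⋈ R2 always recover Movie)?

Common attributes: R1 ∩ R2 = {MovieID}.
No dependency enlarges {MovieID}, so (MovieID)⁺ = {MovieID}.
The closure contains neither all of R1 = {MovieID, Studio, Title} nor all of R2 = {Genre, MovieID, Budget, Year}, so the common attributes are not a superkey of either fragment. The join is lossy.

No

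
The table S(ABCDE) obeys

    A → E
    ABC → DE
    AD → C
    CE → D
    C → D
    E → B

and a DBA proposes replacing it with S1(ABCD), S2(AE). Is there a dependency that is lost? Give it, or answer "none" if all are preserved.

E → B

Check E → B: no single fragment contains all of {BE}, and the restricted closure of {E} across the fragments never reaches {B}.
A → E is preserved.
ABC → DE is preserved.
AD → C is preserved.
CE → D is preserved.
C → D is preserved.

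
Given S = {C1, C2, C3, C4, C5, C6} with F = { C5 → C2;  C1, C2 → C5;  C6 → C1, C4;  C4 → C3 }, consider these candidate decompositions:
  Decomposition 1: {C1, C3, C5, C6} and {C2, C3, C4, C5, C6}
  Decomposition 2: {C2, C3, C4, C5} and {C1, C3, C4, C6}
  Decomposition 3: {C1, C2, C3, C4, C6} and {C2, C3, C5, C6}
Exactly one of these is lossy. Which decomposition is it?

Decomposition 2

Decomposition 1: common = {C3, C5, C6}, closure = {C1, C2, C3, C4, C5, C6} → lossless.
Decomposition 2: common = {C3, C4}, closure = {C3, C4} → lossy.
Decomposition 3: common = {C2, C3, C6}, closure = {C1, C2, C3, C4, C5, C6} → lossless.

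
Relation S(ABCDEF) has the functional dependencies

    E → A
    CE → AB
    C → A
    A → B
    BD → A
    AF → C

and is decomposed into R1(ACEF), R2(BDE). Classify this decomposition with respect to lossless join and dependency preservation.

Lossless test: (E)⁺ = {ABE}, which is a superkey of neither fragment — lossy.
Dependency preservation: the restricted closure of {A} across the fragments never reaches {B}, so A → B cannot be enforced without a join — not preserved.

lossy and not dependency-preserving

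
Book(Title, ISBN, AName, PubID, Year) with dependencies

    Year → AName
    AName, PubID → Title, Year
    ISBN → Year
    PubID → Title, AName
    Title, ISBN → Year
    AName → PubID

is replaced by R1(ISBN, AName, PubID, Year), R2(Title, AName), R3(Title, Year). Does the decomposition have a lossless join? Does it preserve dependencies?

lossless and dependency-preserving

Lossless test (chase): Rows 1 and 3 agree on Year; apply Year→AName and equate their AName entries. Rows 1 and 2 agree on AName; apply AName→PubID and equate their PubID entries. Rows 1 and 3 agree on AName; apply AName→PubID and equate their PubID entries. Rows 1 and 2 agree on AName, PubID; apply AName, PubID→Title, Year and equate their Title, Year entries. Row 1 is now all distinguished symbols — the join is lossless.
Dependency preservation: AName, PubID → Title, Year; PubID → Title, AName; Title, ISBN → Year are not contained in any single fragment, but the restricted closure of each left-hand side across the fragments still reaches the right-hand side; the remaining FDs each lie inside some fragment. All dependencies are preserved.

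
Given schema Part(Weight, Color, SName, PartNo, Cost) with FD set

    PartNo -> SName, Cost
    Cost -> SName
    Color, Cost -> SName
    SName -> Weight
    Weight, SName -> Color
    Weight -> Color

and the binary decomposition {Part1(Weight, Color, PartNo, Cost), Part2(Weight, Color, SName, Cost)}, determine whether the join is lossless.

Yes

Common attributes: Part1 ∩ Part2 = {Weight, Color, Cost}.
Closure of {Weight, Color, Cost}: Cost → SName applies, adding SName. So (Weight, Color, Cost)⁺ = {Weight, Color, SName, Cost}.
This closure contains every attribute of Part2, so Part1 ∩ Part2 → Part2. The join is lossless.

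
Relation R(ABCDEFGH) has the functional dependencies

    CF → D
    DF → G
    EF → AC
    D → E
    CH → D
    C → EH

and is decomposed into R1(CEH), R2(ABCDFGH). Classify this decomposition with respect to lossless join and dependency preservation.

lossless but not dependency-preserving

Lossless test: (CH)⁺ = {CDEH}, which contains all of one fragment — lossless.
Dependency preservation: the restricted closure of {EF} across the fragments never reaches {AC}, so EF → AC cannot be enforced without a join — not preserved.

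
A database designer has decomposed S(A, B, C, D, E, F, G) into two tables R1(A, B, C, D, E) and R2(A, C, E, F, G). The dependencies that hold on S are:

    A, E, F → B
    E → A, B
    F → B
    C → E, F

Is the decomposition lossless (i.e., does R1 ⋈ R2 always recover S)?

Common attributes: R1 ∩ R2 = {A, C, E}.
Closure of {A, C, E}: E → A, B applies, adding B; C → E, F applies, adding F. So (A, C, E)⁺ = {A, B, C, E, F}.
The closure contains neither all of R1 = {A, B, C, D, E} nor all of R2 = {A, C, E, F, G}, so the common attributes are not a superkey of either fragment. The join is lossy.

No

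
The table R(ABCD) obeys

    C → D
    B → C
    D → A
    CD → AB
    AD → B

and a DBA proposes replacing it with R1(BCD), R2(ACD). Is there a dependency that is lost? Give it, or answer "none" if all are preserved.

none

C → D lies within R1.
B → C lies within R1.
D → A lies within R2.
CD → AB: restricted closure across fragments reaches AB.
AD → B: restricted closure across fragments reaches B.
Every dependency is enforceable on the fragments, so the decomposition is dependency-preserving.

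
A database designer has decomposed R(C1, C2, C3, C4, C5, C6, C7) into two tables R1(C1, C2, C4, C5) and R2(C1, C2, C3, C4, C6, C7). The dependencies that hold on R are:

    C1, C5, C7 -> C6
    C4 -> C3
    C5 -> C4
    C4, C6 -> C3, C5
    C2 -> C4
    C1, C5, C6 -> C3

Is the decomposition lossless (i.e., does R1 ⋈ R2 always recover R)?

Common attributes: R1 ∩ R2 = {C1, C2, C4}.
Closure of {C1, C2, C4}: C4 → C3 applies, adding C3. So (C1, C2, C4)⁺ = {C1, C2, C3, C4}.
The closure contains neither all of R1 = {C1, C2, C4, C5} nor all of R2 = {C1, C2, C3, C4, C6, C7}, so the common attributes are not a superkey of either fragment. The join is lossy.

No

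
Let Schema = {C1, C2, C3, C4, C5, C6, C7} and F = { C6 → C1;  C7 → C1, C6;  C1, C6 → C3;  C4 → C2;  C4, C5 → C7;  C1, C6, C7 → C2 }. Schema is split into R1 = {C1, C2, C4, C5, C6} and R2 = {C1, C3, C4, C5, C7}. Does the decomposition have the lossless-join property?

Common attributes: R1 ∩ R2 = {C1, C4, C5}.
Closure of {C1, C4, C5}: C4 → C2 applies, adding C2; C4, C5 → C7 applies, adding C7; C7 → C1, C6 applies, adding C6; C1, C6 → C3 applies, adding C3. So (C1, C4, C5)⁺ = {C1, C2, C3, C4, C5, C6, C7}.
This closure contains every attribute of R1, so R1 ∩ R2 → R1. The join is lossless.

Yes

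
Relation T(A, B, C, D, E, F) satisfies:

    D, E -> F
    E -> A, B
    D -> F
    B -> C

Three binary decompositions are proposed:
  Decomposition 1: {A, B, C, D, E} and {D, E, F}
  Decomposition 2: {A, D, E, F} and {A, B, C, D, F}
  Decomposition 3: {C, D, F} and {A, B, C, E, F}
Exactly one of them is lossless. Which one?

Decomposition 1

Decomposition 1: common = {D, E}, closure = {A, B, C, D, E, F} → lossless.
Decomposition 2: common = {A, D, F}, closure = {A, D, F} → lossy.
Decomposition 3: common = {C, F}, closure = {C, F} → lossy.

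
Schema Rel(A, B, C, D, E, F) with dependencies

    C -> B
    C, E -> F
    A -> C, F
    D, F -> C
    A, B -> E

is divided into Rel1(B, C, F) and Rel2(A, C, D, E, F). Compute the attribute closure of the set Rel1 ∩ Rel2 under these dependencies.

B, C, F

Rel1 ∩ Rel2 = {C, F}.
C → B applies, adding B
Closure: {B, C, F}.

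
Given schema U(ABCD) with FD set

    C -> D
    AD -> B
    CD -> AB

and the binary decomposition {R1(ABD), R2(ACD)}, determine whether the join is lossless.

Common attributes: R1 ∩ R2 = {AD}.
Closure of {AD}: AD → B applies, adding B. So (AD)⁺ = {ABD}.
This closure contains every attribute of R1, so R1 ∩ R2 → R1. The join is lossless.

Yes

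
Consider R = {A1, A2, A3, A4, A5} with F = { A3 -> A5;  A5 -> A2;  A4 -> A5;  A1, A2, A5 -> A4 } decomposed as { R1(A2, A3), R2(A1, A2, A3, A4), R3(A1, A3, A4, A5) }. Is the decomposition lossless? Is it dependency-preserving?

lossless but not dependency-preserving

Lossless test (chase): Rows 1 and 2 agree on A3; apply A3→A5 and equate their A5 entries. Rows 1 and 3 agree on A3; apply A3→A5 and equate their A5 entries. Rows 1 and 3 agree on A5; apply A5→A2 and equate their A2 entries. Row 2 is now all distinguished symbols — the join is lossless.
Dependency preservation: the restricted closure of {A5} across the fragments never reaches {A2}, so A5 → A2 cannot be enforced without a join — not preserved.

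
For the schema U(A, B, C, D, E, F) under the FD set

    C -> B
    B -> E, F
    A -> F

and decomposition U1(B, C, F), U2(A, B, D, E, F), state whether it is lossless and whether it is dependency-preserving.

lossy but dependency-preserving

Lossless test: (B, F)⁺ = {B, E, F}, which is a superkey of neither fragment — lossy.
Dependency preservation: every FD's attributes lie within a single fragment, so each can be enforced locally — preserved.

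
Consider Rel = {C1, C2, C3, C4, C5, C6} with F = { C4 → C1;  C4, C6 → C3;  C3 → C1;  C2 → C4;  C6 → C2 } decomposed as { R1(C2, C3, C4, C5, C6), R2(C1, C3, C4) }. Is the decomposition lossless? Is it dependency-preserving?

lossless and dependency-preserving

Lossless test: (C3, C4)⁺ = {C1, C3, C4}, which contains all of one fragment — lossless.
Dependency preservation: every FD's attributes lie within a single fragment, so each can be enforced locally — preserved.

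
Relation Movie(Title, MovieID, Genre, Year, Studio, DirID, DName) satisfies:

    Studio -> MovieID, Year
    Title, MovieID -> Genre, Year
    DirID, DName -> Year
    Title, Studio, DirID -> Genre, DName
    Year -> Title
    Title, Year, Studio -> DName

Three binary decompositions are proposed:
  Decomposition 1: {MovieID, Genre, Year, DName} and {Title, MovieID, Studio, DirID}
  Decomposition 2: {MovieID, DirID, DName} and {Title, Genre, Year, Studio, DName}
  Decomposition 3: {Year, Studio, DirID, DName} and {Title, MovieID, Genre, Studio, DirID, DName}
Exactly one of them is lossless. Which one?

Decomposition 3

Decomposition 1: common = {MovieID}, closure = {MovieID} → lossy.
Decomposition 2: common = {DName}, closure = {DName} → lossy.
Decomposition 3: common = {Studio, DirID, DName}, closure = {Title, MovieID, Genre, Year, Studio, DirID, DName} → lossless.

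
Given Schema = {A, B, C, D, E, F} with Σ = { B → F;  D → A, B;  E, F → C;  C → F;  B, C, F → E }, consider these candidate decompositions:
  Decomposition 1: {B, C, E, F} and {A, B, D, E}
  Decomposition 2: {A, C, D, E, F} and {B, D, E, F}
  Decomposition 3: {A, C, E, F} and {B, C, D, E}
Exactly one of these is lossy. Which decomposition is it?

Decomposition 3

Decomposition 1: common = {B, E}, closure = {B, C, E, F} → lossless.
Decomposition 2: common = {D, E, F}, closure = {A, B, C, D, E, F} → lossless.
Decomposition 3: common = {C, E}, closure = {C, E, F} → lossy.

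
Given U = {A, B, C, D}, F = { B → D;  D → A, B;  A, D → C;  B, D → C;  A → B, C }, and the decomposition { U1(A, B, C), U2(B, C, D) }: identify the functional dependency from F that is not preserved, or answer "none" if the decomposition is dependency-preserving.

B → D lies within U2.
D → A, B: restricted closure across fragments reaches A, B.
A, D → C: restricted closure across fragments reaches C.
B, D → C lies within U2.
A → B, C lies within U1.
Every dependency is enforceable on the fragments, so the decomposition is dependency-preserving.

none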